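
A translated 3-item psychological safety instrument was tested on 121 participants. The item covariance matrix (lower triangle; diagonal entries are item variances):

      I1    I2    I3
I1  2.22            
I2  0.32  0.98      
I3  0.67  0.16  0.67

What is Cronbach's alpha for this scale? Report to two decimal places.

Cronbach's alpha = 0.56

Σσᵢ² = 2.22 + 0.98 + 0.67 = 3.87
Sum of the distinct covariances = 1.15
total variance = 3.87 + 2 × 1.15 = 6.17
α = (k/(k−1))·(1 − Σσᵢ²/total variance) = (3/2)·(1 − 3.87/6.17) = 0.56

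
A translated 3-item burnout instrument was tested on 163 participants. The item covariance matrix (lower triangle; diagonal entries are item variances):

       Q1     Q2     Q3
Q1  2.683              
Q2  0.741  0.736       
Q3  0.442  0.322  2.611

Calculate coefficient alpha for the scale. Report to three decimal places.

coefficient alpha = 0.499

Σσ²ᵢ = 2.683 + 0.736 + 2.611 = 6.030
Sum of the distinct covariances = 1.505
total variance = 6.030 + 2 × 1.505 = 9.040
α = (k/(k−1))·(1 − Σσ²ᵢ/total variance) = (3/2)·(1 − 6.030/9.040) = 0.499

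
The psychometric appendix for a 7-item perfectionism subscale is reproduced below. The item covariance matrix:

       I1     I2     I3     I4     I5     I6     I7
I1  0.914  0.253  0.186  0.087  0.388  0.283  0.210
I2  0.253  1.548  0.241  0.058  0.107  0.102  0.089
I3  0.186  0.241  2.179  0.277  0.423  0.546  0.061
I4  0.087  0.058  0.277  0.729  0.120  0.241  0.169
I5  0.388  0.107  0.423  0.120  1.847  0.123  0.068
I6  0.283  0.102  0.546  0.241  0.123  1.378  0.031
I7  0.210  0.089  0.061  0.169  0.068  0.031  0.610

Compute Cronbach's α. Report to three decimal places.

Σσᵢ² = 0.914 + 1.548 + 2.179 + 0.729 + 1.847 + 1.378 + 0.610 = 9.205
Sum of the distinct covariances = 4.063
σ²_T = 9.205 + 2 × 4.063 = 17.331
α = (k/(k−1))·(1 − Σσᵢ²/σ²_T) = (7/6)·(1 − 9.205/17.331) = 0.547

α = 0.547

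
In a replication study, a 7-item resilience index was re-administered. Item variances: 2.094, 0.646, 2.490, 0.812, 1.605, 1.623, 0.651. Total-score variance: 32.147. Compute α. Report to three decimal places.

Σσ²ᵢ = 2.094 + 0.646 + 2.490 + 0.812 + 1.605 + 1.623 + 0.651 = 9.921
α = (k/(k−1))·(1 − Σσ²ᵢ/σ²_total) = (7/6)·(1 − 9.921/32.147) = 0.807

α = 0.807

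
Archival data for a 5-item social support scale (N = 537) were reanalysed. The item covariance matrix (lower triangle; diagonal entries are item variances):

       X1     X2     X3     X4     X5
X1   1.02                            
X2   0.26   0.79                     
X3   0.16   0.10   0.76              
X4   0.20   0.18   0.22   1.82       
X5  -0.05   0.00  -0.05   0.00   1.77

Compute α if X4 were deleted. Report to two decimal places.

α = 0.22

Remaining items: X1, X2, X3, X5 (k = 4).
ΣVar(i) = 1.02 + 0.79 + 0.76 + 1.77 = 4.34
σ²_total = 4.34 + 2 × 0.42 = 5.18
α (item deleted) = (4/3)·(1 − 4.34/5.18) = 0.22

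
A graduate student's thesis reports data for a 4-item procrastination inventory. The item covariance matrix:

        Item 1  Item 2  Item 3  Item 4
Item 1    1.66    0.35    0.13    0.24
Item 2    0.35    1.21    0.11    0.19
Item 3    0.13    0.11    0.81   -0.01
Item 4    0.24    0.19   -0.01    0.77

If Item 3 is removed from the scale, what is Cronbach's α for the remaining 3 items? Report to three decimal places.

Remaining items: Item 1, Item 2, Item 4 (k = 3).
Σσ²ᵢ = 1.66 + 1.21 + 0.77 = 3.64
total variance = 3.64 + 2 × 0.78 = 5.20
α (item deleted) = (3/2)·(1 − 3.64/5.20) = 0.450

α = 0.450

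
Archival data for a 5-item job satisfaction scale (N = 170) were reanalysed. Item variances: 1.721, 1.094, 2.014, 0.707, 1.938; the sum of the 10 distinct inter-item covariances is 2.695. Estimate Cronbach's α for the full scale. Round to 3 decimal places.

α = 0.524

Σσ²ᵢ = 1.721 + 1.094 + 2.014 + 0.707 + 1.938 = 7.474
Sum of distinct covariances = 2.695
σ²_T = Σσ²ᵢ + 2·Σcov = 7.474 + 2 × 2.695 = 12.864
α = (5/4)·(1 − 7.474/12.864) = 0.524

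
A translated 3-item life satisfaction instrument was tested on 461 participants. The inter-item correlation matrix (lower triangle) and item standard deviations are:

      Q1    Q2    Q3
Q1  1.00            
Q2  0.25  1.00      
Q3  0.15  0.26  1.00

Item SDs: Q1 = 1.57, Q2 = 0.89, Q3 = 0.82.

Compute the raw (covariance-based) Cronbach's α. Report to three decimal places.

Σσ²ᵢ = 1.57² + 0.89² + 0.82² = 3.9294
Covariances σ_ij = r_ij · s_i · s_j:
  σ(Q1,Q2) = 0.25 × 1.57 × 0.89 = 0.3493
  σ(Q1,Q3) = 0.15 × 1.57 × 0.82 = 0.1931
  σ(Q2,Q3) = 0.26 × 0.89 × 0.82 = 0.1897
σ²_T = Σσ²ᵢ + 2·Σσ_ij = 3.9294 + 2 × 0.7321 = 5.3936
α = (3/2)·(1 − 3.9294/5.3936) = 0.407

Cronbach's α = 0.407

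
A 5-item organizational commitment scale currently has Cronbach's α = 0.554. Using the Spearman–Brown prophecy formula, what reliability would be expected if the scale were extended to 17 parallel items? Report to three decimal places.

predicted reliability = 0.809

Length factor m = 17/5 = 3.4000
α' = m·α / (1 + (m−1)·α)
   = 17/5 × 0.554 / (1 + (17/5 − 1) × 0.554)
   = 1.8836 / 2.3296 = 0.809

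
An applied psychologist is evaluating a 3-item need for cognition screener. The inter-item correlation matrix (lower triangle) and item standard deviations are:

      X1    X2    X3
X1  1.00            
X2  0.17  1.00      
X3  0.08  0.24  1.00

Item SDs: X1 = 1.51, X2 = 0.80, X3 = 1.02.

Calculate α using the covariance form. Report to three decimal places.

α = 0.314

Σσ²ᵢ = 1.51² + 0.80² + 1.02² = 3.9605
Covariances σ_ij = r_ij · s_i · s_j:
  σ(X1,X2) = 0.17 × 1.51 × 0.80 = 0.2054
  σ(X1,X3) = 0.08 × 1.51 × 1.02 = 0.1232
  σ(X2,X3) = 0.24 × 0.80 × 1.02 = 0.1958
σ²_T = Σσ²ᵢ + 2·Σσ_ij = 3.9605 + 2 × 0.5244 = 5.0093
α = (3/2)·(1 − 3.9605/5.0093) = 0.314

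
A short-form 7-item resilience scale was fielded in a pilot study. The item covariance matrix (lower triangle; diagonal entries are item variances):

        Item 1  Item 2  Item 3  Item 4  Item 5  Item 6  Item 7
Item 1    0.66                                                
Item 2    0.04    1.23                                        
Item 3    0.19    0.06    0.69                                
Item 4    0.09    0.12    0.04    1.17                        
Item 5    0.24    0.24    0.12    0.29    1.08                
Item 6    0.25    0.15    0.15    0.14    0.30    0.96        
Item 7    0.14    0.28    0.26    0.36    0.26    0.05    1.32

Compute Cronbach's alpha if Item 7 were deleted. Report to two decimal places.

Remaining items: Item 1, Item 2, Item 3, Item 4, Item 5, Item 6 (k = 6).
Σσ²ᵢ = 0.66 + 1.23 + 0.69 + 1.17 + 1.08 + 0.96 = 5.79
total variance = 5.79 + 2 × 2.42 = 10.63
α (item deleted) = (6/5)·(1 − 5.79/10.63) = 0.55

α = 0.55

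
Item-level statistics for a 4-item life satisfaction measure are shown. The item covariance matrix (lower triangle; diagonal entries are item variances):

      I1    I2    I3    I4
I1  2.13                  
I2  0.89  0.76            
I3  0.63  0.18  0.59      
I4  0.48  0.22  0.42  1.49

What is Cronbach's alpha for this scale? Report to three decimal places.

α = 0.709

ΣVar(i) = 2.13 + 0.76 + 0.59 + 1.49 = 4.97
Sum of off-diagonal covariances = 2.82
total variance = 4.97 + 2 × 2.82 = 10.61
α = (k/(k−1))·(1 − ΣVar(i)/total variance) = (4/3)·(1 − 4.97/10.61) = 0.709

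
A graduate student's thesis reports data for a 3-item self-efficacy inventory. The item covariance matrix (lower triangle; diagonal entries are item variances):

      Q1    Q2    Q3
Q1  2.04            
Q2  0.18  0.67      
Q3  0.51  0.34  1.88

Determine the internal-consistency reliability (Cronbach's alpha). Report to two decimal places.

Σσᵢ² = 2.04 + 0.67 + 1.88 = 4.59
Sum of the distinct covariances = 1.03
total variance = 4.59 + 2 × 1.03 = 6.65
α = (k/(k−1))·(1 − Σσᵢ²/total variance) = (3/2)·(1 − 4.59/6.65) = 0.46

α = 0.46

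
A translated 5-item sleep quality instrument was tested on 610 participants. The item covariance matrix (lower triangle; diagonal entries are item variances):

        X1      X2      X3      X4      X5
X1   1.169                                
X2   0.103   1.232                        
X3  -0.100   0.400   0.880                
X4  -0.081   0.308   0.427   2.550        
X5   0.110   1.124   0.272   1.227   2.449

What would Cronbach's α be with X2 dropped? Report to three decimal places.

Remaining items: X1, X3, X4, X5 (k = 4).
Σσᵢ² = 1.169 + 0.880 + 2.550 + 2.449 = 7.048
Var(T) = 7.048 + 2 × 1.855 = 10.758
α (item deleted) = (4/3)·(1 − 7.048/10.758) = 0.460

α = 0.460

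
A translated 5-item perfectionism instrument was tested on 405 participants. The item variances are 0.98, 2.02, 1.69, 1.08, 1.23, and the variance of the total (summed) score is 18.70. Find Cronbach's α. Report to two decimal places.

sum of item variances = 0.98 + 2.02 + 1.69 + 1.08 + 1.23 = 7.00
α = (k/(k−1))·(1 − sum of item variances/Var(T)) = (5/4)·(1 − 7.00/18.70) = 0.78

Cronbach's α = 0.78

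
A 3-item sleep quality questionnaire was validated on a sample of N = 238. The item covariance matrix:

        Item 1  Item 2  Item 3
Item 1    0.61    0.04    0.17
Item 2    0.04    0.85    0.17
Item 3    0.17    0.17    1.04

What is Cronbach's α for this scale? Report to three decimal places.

Cronbach's α = 0.350

sum of item variances = 0.61 + 0.85 + 1.04 = 2.50
Sum of the distinct covariances = 0.38
Var(T) = 2.50 + 2 × 0.38 = 3.26
α = (k/(k−1))·(1 − sum of item variances/Var(T)) = (3/2)·(1 − 2.50/3.26) = 0.350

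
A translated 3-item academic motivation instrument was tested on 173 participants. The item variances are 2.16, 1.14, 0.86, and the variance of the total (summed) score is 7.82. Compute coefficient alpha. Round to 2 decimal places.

α = 0.70

Σσ²ᵢ = 2.16 + 1.14 + 0.86 = 4.16
α = (k/(k−1))·(1 − Σσ²ᵢ/σ²_T) = (3/2)·(1 − 4.16/7.82) = 0.70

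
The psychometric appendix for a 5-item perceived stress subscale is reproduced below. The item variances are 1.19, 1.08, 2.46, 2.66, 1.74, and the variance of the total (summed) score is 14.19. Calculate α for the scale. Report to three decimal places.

Σσ²ᵢ = 1.19 + 1.08 + 2.46 + 2.66 + 1.74 = 9.13
α = (k/(k−1))·(1 − Σσ²ᵢ/total variance) = (5/4)·(1 − 9.13/14.19) = 0.446

α = 0.446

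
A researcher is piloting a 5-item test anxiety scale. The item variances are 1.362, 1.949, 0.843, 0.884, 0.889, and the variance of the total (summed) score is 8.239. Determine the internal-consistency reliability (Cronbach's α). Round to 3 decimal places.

sum of item variances = 1.362 + 1.949 + 0.843 + 0.884 + 0.889 = 5.927
α = (k/(k−1))·(1 − sum of item variances/Var(T)) = (5/4)·(1 − 5.927/8.239) = 0.351

α = 0.351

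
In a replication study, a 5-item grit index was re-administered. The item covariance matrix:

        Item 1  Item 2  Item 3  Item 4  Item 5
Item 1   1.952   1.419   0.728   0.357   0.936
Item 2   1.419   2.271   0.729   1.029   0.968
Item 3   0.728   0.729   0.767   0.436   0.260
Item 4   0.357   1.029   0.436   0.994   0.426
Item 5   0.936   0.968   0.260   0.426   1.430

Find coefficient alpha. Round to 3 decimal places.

coefficient alpha = 0.829

Σσᵢ² = 1.952 + 2.271 + 0.767 + 0.994 + 1.430 = 7.414
Sum of off-diagonal covariances = 7.288
total variance = 7.414 + 2 × 7.288 = 21.990
α = (k/(k−1))·(1 − Σσᵢ²/total variance) = (5/4)·(1 − 7.414/21.990) = 0.829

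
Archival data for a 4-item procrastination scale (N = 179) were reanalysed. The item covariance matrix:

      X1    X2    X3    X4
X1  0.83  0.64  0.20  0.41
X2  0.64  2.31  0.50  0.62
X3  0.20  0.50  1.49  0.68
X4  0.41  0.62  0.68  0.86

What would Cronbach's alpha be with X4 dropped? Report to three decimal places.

Cronbach's alpha = 0.550

Remaining items: X1, X2, X3 (k = 3).
Σσᵢ² = 0.83 + 2.31 + 1.49 = 4.63
σ²_T = 4.63 + 2 × 1.34 = 7.31
α (item deleted) = (3/2)·(1 − 4.63/7.31) = 0.550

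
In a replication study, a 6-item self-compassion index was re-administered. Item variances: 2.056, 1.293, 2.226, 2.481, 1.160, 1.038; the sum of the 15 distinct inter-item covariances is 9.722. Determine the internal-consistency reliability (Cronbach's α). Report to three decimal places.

α = 0.786

Σσᵢ² = 2.056 + 1.293 + 2.226 + 2.481 + 1.160 + 1.038 = 10.254
Sum of distinct covariances = 9.722
Var(T) = Σσᵢ² + 2·Σcov = 10.254 + 2 × 9.722 = 29.698
α = (6/5)·(1 − 10.254/29.698) = 0.786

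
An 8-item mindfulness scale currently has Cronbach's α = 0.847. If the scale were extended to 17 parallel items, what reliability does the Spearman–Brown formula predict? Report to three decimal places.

predicted reliability = 0.922

Length factor m = 17/8 = 2.1250
α' = m·α / (1 + (m−1)·α)
   = 17/8 × 0.847 / (1 + (17/8 − 1) × 0.847)
   = 1.7999 / 1.9529 = 0.922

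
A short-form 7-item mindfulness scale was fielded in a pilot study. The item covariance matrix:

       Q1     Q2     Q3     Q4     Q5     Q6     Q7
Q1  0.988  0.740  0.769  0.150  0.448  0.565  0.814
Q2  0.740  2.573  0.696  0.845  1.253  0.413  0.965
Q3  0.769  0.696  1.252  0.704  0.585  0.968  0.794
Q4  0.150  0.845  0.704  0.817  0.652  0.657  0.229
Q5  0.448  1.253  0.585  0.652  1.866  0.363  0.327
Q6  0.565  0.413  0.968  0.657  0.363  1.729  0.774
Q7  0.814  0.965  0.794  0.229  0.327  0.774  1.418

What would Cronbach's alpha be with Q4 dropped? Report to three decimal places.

Remaining items: Q1, Q2, Q3, Q5, Q6, Q7 (k = 6).
sum of item variances = 0.988 + 2.573 + 1.252 + 1.866 + 1.729 + 1.418 = 9.826
σ²_T = 9.826 + 2 × 10.474 = 30.774
α (item deleted) = (6/5)·(1 − 9.826/30.774) = 0.817

α = 0.817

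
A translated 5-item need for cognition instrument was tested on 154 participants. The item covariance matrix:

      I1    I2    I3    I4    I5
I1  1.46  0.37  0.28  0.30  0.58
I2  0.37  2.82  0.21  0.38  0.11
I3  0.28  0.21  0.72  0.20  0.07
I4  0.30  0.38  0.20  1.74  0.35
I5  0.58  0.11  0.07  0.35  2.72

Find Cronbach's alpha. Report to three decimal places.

Cronbach's alpha = 0.470

sum of item variances = 1.46 + 2.82 + 0.72 + 1.74 + 2.72 = 9.46
Σ_{i<j} σ_ij = 2.85
total variance = 9.46 + 2 × 2.85 = 15.16
α = (k/(k−1))·(1 − sum of item variances/total variance) = (5/4)·(1 − 9.46/15.16) = 0.470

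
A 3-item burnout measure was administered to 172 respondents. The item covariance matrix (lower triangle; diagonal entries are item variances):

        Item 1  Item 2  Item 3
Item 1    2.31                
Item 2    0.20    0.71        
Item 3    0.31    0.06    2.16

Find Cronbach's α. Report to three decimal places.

α = 0.271

Σσᵢ² = 2.31 + 0.71 + 2.16 = 5.18
Σ_{i<j} σ_ij = 0.57
Var(T) = 5.18 + 2 × 0.57 = 6.32
α = (k/(k−1))·(1 − Σσᵢ²/Var(T)) = (3/2)·(1 − 5.18/6.32) = 0.271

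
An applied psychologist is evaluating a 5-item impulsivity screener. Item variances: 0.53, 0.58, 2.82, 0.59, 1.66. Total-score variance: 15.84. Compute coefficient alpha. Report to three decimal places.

α = 0.762

sum of item variances = 0.53 + 0.58 + 2.82 + 0.59 + 1.66 = 6.18
α = (k/(k−1))·(1 − sum of item variances/total variance) = (5/4)·(1 − 6.18/15.84) = 0.762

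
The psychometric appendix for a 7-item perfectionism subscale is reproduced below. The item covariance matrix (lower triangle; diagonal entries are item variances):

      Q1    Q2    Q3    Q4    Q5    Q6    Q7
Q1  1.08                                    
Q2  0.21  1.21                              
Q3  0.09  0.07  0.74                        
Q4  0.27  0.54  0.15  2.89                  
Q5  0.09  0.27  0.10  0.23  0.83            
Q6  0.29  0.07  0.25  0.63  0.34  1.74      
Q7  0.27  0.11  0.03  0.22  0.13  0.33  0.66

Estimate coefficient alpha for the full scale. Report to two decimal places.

sum of item variances = 1.08 + 1.21 + 0.74 + 2.89 + 0.83 + 1.74 + 0.66 = 9.15
Sum of the distinct covariances = 4.69
Var(T) = 9.15 + 2 × 4.69 = 18.53
α = (k/(k−1))·(1 − sum of item variances/Var(T)) = (7/6)·(1 − 9.15/18.53) = 0.59

α = 0.59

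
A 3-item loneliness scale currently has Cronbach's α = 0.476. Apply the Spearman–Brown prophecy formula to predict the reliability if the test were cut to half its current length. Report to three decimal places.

predicted reliability = 0.312

Length factor m = 1/2
α' = m·α / (1 − (1−m)·α)
   = 1/2 × 0.476 / (1 − (1 − 1/2) × 0.476)
   = 0.2380 / 0.7620 = 0.312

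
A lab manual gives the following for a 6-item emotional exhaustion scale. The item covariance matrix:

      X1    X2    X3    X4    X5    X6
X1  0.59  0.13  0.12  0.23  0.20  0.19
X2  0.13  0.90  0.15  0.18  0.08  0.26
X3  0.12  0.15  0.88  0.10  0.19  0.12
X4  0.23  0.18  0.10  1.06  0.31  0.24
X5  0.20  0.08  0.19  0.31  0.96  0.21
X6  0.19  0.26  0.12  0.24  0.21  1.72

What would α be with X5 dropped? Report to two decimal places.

Remaining items: X1, X2, X3, X4, X6 (k = 5).
Σσ²ᵢ = 0.59 + 0.90 + 0.88 + 1.06 + 1.72 = 5.15
total variance = 5.15 + 2 × 1.72 = 8.59
α (item deleted) = (5/4)·(1 − 5.15/8.59) = 0.50

α = 0.50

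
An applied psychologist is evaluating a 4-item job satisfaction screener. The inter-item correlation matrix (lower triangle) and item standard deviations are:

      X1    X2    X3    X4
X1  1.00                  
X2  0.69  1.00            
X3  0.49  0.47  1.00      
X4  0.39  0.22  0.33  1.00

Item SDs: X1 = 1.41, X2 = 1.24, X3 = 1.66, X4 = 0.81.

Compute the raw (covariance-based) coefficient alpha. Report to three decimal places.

α = 0.748

Σσ²ᵢ = 1.41² + 1.24² + 1.66² + 0.81² = 6.9374
Covariances σ_ij = r_ij · s_i · s_j:
  σ(X1,X2) = 0.69 × 1.41 × 1.24 = 1.2064
  σ(X1,X3) = 0.49 × 1.41 × 1.66 = 1.1469
  σ(X1,X4) = 0.39 × 1.41 × 0.81 = 0.4454
  σ(X2,X3) = 0.47 × 1.24 × 1.66 = 0.9674
  σ(X2,X4) = 0.22 × 1.24 × 0.81 = 0.2210
  σ(X3,X4) = 0.33 × 1.66 × 0.81 = 0.4437
σ²_T = Σσ²ᵢ + 2·Σσ_ij = 6.9374 + 2 × 4.4308 = 15.7990
α = (4/3)·(1 − 6.9374/15.7990) = 0.748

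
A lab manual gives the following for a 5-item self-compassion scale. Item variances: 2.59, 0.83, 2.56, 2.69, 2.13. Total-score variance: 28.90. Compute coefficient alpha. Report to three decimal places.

Σσᵢ² = 2.59 + 0.83 + 2.56 + 2.69 + 2.13 = 10.80
α = (k/(k−1))·(1 − Σσᵢ²/total variance) = (5/4)·(1 − 10.80/28.90) = 0.783

α = 0.783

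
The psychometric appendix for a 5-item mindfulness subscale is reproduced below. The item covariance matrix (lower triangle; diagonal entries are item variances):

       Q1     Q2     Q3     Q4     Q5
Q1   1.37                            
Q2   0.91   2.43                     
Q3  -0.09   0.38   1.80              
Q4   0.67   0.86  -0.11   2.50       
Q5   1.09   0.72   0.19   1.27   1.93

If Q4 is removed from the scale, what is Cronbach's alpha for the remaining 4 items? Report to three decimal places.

α = 0.613

Remaining items: Q1, Q2, Q3, Q5 (k = 4).
Σσᵢ² = 1.37 + 2.43 + 1.80 + 1.93 = 7.53
σ²_T = 7.53 + 2 × 3.20 = 13.93
α (item deleted) = (4/3)·(1 − 7.53/13.93) = 0.613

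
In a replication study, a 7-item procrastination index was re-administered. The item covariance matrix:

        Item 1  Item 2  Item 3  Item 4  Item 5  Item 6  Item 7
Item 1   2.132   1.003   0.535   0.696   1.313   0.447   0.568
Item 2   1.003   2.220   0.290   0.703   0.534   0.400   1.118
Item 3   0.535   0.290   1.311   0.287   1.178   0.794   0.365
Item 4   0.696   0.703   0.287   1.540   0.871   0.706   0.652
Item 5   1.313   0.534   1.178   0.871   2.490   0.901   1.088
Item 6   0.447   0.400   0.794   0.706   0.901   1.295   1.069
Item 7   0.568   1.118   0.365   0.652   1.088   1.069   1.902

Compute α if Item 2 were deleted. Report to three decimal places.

α = 0.819

Remaining items: Item 1, Item 3, Item 4, Item 5, Item 6, Item 7 (k = 6).
Σσᵢ² = 2.132 + 1.311 + 1.540 + 2.490 + 1.295 + 1.902 = 10.670
Var(T) = 10.670 + 2 × 11.470 = 33.610
α (item deleted) = (6/5)·(1 − 10.670/33.610) = 0.819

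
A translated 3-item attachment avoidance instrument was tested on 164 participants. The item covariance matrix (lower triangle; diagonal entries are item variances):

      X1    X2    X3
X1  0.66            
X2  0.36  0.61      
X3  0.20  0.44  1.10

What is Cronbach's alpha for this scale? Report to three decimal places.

ΣVar(i) = 0.66 + 0.61 + 1.10 = 2.37
Σ_{i<j} σ_ij = 1.00
Var(T) = 2.37 + 2 × 1.00 = 4.37
α = (k/(k−1))·(1 − ΣVar(i)/Var(T)) = (3/2)·(1 − 2.37/4.37) = 0.686

α = 0.686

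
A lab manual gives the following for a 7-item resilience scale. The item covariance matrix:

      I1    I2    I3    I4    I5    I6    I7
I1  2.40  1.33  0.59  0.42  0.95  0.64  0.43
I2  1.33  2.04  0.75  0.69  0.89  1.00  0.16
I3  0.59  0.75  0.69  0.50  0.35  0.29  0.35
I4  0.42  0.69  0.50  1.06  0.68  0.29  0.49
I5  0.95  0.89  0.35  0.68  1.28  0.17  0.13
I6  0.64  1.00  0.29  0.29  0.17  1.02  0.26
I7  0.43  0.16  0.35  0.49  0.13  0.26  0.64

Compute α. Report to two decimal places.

Σσ²ᵢ = 2.40 + 2.04 + 0.69 + 1.06 + 1.28 + 1.02 + 0.64 = 9.13
Sum of off-diagonal covariances = 11.36
σ²_T = 9.13 + 2 × 11.36 = 31.85
α = (k/(k−1))·(1 − Σσ²ᵢ/σ²_T) = (7/6)·(1 − 9.13/31.85) = 0.83

α = 0.83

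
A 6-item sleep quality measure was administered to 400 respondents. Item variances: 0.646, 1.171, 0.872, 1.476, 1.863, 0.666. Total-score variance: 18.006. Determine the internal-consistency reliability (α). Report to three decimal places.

ΣVar(i) = 0.646 + 1.171 + 0.872 + 1.476 + 1.863 + 0.666 = 6.694
α = (k/(k−1))·(1 − ΣVar(i)/total variance) = (6/5)·(1 − 6.694/18.006) = 0.754

α = 0.754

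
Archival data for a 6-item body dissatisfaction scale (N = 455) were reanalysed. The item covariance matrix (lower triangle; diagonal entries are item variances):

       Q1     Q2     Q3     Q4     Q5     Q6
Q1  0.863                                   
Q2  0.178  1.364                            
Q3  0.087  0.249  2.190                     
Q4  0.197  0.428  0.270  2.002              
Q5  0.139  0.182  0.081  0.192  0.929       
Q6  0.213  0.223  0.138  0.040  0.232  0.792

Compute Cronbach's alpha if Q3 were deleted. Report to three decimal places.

Cronbach's alpha = 0.506

Remaining items: Q1, Q2, Q4, Q5, Q6 (k = 5).
sum of item variances = 0.863 + 1.364 + 2.002 + 0.929 + 0.792 = 5.950
σ²_T = 5.950 + 2 × 2.024 = 9.998
α (item deleted) = (5/4)·(1 − 5.950/9.998) = 0.506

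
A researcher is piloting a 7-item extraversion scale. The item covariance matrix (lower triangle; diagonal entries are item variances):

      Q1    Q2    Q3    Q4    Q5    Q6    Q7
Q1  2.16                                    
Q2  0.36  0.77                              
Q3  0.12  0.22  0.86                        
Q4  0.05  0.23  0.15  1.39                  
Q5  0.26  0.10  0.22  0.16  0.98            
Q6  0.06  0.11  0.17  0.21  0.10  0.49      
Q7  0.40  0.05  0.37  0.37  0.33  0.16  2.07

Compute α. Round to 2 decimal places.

Σσ²ᵢ = 2.16 + 0.77 + 0.86 + 1.39 + 0.98 + 0.49 + 2.07 = 8.72
Sum of off-diagonal covariances = 4.20
total variance = 8.72 + 2 × 4.20 = 17.12
α = (k/(k−1))·(1 − Σσ²ᵢ/total variance) = (7/6)·(1 − 8.72/17.12) = 0.57

α = 0.57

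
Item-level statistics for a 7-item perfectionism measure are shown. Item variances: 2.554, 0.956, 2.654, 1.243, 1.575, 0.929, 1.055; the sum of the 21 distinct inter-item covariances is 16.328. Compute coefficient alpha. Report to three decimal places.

Σσ²ᵢ = 2.554 + 0.956 + 2.654 + 1.243 + 1.575 + 0.929 + 1.055 = 10.966
Sum of distinct covariances = 16.328
total variance = Σσ²ᵢ + 2·Σcov = 10.966 + 2 × 16.328 = 43.622
α = (7/6)·(1 − 10.966/43.622) = 0.873

α = 0.873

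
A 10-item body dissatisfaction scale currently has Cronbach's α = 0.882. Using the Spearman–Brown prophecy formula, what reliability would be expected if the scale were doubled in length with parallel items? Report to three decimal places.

Length factor m = 2
α' = m·α / (1 + (m−1)·α)
   = 2 × 0.882 / (1 + (2 − 1) × 0.882)
   = 1.7640 / 1.8820 = 0.937

predicted reliability = 0.937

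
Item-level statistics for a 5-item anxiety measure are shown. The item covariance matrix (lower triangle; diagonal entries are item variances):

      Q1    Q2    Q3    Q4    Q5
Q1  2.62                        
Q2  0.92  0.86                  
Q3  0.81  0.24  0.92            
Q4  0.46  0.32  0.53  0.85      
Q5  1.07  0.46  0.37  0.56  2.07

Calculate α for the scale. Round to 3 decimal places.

α = 0.763

sum of item variances = 2.62 + 0.86 + 0.92 + 0.85 + 2.07 = 7.32
Sum of the distinct covariances = 5.74
total variance = 7.32 + 2 × 5.74 = 18.80
α = (k/(k−1))·(1 − sum of item variances/total variance) = (5/4)·(1 − 7.32/18.80) = 0.763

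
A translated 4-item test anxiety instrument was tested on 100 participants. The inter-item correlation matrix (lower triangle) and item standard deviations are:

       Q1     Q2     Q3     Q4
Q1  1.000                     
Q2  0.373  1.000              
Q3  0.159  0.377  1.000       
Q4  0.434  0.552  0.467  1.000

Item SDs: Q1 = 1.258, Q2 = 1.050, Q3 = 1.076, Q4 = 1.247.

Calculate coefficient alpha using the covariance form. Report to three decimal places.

coefficient alpha = 0.720

Σσ²ᵢ = 1.258² + 1.050² + 1.076² + 1.247² = 5.3978
Covariances σ_ij = r_ij · s_i · s_j:
  σ(Q1,Q2) = 0.373 × 1.258 × 1.050 = 0.4927
  σ(Q1,Q3) = 0.159 × 1.258 × 1.076 = 0.2152
  σ(Q1,Q4) = 0.434 × 1.258 × 1.247 = 0.6808
  σ(Q2,Q3) = 0.377 × 1.050 × 1.076 = 0.4259
  σ(Q2,Q4) = 0.552 × 1.050 × 1.247 = 0.7228
  σ(Q3,Q4) = 0.467 × 1.076 × 1.247 = 0.6266
σ²_T = Σσ²ᵢ + 2·Σσ_ij = 5.3978 + 2 × 3.1640 = 11.7258
α = (4/3)·(1 − 5.3978/11.7258) = 0.720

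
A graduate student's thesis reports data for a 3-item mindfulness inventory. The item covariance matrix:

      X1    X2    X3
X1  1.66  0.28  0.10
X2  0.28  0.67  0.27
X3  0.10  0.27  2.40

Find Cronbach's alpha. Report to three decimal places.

sum of item variances = 1.66 + 0.67 + 2.40 = 4.73
Sum of off-diagonal covariances = 0.65
σ²_T = 4.73 + 2 × 0.65 = 6.03
α = (k/(k−1))·(1 − sum of item variances/σ²_T) = (3/2)·(1 − 4.73/6.03) = 0.323

α = 0.323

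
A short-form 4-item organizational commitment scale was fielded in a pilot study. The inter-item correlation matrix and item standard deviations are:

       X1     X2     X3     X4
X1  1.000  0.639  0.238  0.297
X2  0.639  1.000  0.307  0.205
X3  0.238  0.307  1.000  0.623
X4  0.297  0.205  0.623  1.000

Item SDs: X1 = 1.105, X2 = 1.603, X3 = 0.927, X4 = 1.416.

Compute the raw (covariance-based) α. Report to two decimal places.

Σσ²ᵢ = 1.105² + 1.603² + 0.927² + 1.416² = 6.6550
Covariances σ_ij = r_ij · s_i · s_j:
  σ(X1,X2) = 0.639 × 1.105 × 1.603 = 1.1319
  σ(X1,X3) = 0.238 × 1.105 × 0.927 = 0.2438
  σ(X1,X4) = 0.297 × 1.105 × 1.416 = 0.4647
  σ(X2,X3) = 0.307 × 1.603 × 0.927 = 0.4562
  σ(X2,X4) = 0.205 × 1.603 × 1.416 = 0.4653
  σ(X3,X4) = 0.623 × 0.927 × 1.416 = 0.8178
σ²_T = Σσ²ᵢ + 2·Σσ_ij = 6.6550 + 2 × 3.5797 = 13.8144
α = (4/3)·(1 − 6.6550/13.8144) = 0.69

α = 0.69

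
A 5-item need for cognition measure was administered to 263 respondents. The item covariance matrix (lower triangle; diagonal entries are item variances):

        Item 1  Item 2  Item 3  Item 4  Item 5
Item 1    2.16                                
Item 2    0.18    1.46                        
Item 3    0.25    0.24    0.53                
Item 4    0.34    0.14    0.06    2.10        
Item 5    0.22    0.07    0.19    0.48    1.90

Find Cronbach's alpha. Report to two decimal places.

sum of item variances = 2.16 + 1.46 + 0.53 + 2.10 + 1.90 = 8.15
Sum of the distinct covariances = 2.17
σ²_total = 8.15 + 2 × 2.17 = 12.49
α = (k/(k−1))·(1 − sum of item variances/σ²_total) = (5/4)·(1 − 8.15/12.49) = 0.43

α = 0.43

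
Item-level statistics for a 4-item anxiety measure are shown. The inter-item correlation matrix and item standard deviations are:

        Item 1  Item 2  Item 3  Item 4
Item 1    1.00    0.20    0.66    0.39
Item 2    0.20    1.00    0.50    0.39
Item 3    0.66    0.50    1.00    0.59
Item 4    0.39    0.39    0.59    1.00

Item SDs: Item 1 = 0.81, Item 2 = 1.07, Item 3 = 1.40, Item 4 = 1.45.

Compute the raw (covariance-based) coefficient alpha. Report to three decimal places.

Σσ²ᵢ = 0.81² + 1.07² + 1.40² + 1.45² = 5.8635
Covariances σ_ij = r_ij · s_i · s_j:
  σ(Item 1,Item 2) = 0.20 × 0.81 × 1.07 = 0.1733
  σ(Item 1,Item 3) = 0.66 × 0.81 × 1.40 = 0.7484
  σ(Item 1,Item 4) = 0.39 × 0.81 × 1.45 = 0.4581
  σ(Item 2,Item 3) = 0.50 × 1.07 × 1.40 = 0.7490
  σ(Item 2,Item 4) = 0.39 × 1.07 × 1.45 = 0.6051
  σ(Item 3,Item 4) = 0.59 × 1.40 × 1.45 = 1.1977
σ²_T = Σσ²ᵢ + 2·Σσ_ij = 5.8635 + 2 × 3.9316 = 13.7267
α = (4/3)·(1 − 5.8635/13.7267) = 0.764

coefficient alpha = 0.764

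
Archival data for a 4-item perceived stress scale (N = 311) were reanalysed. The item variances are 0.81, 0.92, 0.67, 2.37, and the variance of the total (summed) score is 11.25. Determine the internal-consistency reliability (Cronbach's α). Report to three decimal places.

Σσ²ᵢ = 0.81 + 0.92 + 0.67 + 2.37 = 4.77
α = (k/(k−1))·(1 − Σσ²ᵢ/σ²_T) = (4/3)·(1 − 4.77/11.25) = 0.768

α = 0.768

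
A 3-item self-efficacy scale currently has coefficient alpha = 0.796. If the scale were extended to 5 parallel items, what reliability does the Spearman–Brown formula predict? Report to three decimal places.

predicted reliability = 0.867

Length factor m = 5/3 = 1.6667
α' = m·α / (1 + (m−1)·α)
   = 5/3 × 0.796 / (1 + (5/3 − 1) × 0.796)
   = 1.3267 / 1.5307 = 0.867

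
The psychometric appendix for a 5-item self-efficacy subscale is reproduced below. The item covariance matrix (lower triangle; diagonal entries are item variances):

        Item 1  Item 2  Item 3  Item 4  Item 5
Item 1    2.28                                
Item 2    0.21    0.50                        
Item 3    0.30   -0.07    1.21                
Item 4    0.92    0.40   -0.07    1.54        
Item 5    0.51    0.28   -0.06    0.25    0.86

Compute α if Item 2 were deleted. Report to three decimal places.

Remaining items: Item 1, Item 3, Item 4, Item 5 (k = 4).
Σσᵢ² = 2.28 + 1.21 + 1.54 + 0.86 = 5.89
σ²_total = 5.89 + 2 × 1.85 = 9.59
α (item deleted) = (4/3)·(1 − 5.89/9.59) = 0.514

α = 0.514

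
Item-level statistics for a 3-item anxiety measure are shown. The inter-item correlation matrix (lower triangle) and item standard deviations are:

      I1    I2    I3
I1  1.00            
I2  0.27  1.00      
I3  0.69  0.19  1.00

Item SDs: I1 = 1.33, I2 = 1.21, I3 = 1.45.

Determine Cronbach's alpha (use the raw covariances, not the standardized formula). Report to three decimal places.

Σσ²ᵢ = 1.33² + 1.21² + 1.45² = 5.3355
Covariances σ_ij = r_ij · s_i · s_j:
  σ(I1,I2) = 0.27 × 1.33 × 1.21 = 0.4345
  σ(I1,I3) = 0.69 × 1.33 × 1.45 = 1.3307
  σ(I2,I3) = 0.19 × 1.21 × 1.45 = 0.3334
σ²_T = Σσ²ᵢ + 2·Σσ_ij = 5.3355 + 2 × 2.0986 = 9.5327
α = (3/2)·(1 − 5.3355/9.5327) = 0.660

Cronbach's alpha = 0.660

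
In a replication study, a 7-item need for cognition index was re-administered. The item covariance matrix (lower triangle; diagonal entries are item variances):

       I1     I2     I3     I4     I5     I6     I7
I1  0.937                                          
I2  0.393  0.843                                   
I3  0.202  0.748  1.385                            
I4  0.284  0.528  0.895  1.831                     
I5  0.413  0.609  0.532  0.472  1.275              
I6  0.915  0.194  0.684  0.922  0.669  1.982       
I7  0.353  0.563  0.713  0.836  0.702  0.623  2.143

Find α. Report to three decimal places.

ΣVar(i) = 0.937 + 0.843 + 1.385 + 1.831 + 1.275 + 1.982 + 2.143 = 10.396
Σ_{i<j} σ_ij = 12.250
σ²_T = 10.396 + 2 × 12.250 = 34.896
α = (k/(k−1))·(1 − ΣVar(i)/σ²_T) = (7/6)·(1 − 10.396/34.896) = 0.819

α = 0.819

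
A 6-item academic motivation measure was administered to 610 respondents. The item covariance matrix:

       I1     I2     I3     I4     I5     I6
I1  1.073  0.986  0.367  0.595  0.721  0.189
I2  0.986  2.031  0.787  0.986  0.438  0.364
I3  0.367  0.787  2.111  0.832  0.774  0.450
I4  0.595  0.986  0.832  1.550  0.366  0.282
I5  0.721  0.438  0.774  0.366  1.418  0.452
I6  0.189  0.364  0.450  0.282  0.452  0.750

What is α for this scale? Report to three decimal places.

α = 0.789

Σσ²ᵢ = 1.073 + 2.031 + 2.111 + 1.550 + 1.418 + 0.750 = 8.933
Σ_{i<j} σ_ij = 8.589
Var(T) = 8.933 + 2 × 8.589 = 26.111
α = (k/(k−1))·(1 − Σσ²ᵢ/Var(T)) = (6/5)·(1 − 8.933/26.111) = 0.789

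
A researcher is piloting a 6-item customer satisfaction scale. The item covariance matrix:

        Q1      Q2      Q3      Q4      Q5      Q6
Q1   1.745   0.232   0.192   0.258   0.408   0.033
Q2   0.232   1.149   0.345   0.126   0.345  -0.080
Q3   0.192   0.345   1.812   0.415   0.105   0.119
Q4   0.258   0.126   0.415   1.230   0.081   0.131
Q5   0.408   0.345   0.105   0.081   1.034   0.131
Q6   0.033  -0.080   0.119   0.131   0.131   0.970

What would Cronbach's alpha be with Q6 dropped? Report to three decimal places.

Remaining items: Q1, Q2, Q3, Q4, Q5 (k = 5).
ΣVar(i) = 1.745 + 1.149 + 1.812 + 1.230 + 1.034 = 6.970
total variance = 6.970 + 2 × 2.507 = 11.984
α (item deleted) = (5/4)·(1 − 6.970/11.984) = 0.523

Cronbach's alpha = 0.523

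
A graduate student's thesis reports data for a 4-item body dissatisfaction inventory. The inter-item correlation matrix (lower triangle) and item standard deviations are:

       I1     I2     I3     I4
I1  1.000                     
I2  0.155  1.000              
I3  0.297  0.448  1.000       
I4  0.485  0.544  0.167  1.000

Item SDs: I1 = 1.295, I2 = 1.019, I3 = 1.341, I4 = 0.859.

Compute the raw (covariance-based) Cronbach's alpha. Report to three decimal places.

Σσ²ᵢ = 1.295² + 1.019² + 1.341² + 0.859² = 5.2515
Covariances σ_ij = r_ij · s_i · s_j:
  σ(I1,I2) = 0.155 × 1.295 × 1.019 = 0.2045
  σ(I1,I3) = 0.297 × 1.295 × 1.341 = 0.5158
  σ(I1,I4) = 0.485 × 1.295 × 0.859 = 0.5395
  σ(I2,I3) = 0.448 × 1.019 × 1.341 = 0.6122
  σ(I2,I4) = 0.544 × 1.019 × 0.859 = 0.4762
  σ(I3,I4) = 0.167 × 1.341 × 0.859 = 0.1924
σ²_T = Σσ²ᵢ + 2·Σσ_ij = 5.2515 + 2 × 2.5406 = 10.3327
α = (4/3)·(1 − 5.2515/10.3327) = 0.656

Cronbach's alpha = 0.656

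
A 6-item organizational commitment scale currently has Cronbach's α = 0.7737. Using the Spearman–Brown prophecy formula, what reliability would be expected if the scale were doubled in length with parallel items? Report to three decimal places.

Length factor m = 2
α' = m·α / (1 + (m−1)·α)
   = 2 × 0.7737 / (1 + (2 − 1) × 0.7737)
   = 1.5474 / 1.7737 = 0.872

predicted reliability = 0.872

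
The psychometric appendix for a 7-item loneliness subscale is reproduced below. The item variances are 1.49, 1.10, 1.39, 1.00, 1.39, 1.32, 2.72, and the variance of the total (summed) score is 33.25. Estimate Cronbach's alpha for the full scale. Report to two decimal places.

Cronbach's alpha = 0.80

ΣVar(i) = 1.49 + 1.10 + 1.39 + 1.00 + 1.39 + 1.32 + 2.72 = 10.41
α = (k/(k−1))·(1 − ΣVar(i)/σ²_T) = (7/6)·(1 − 10.41/33.25) = 0.80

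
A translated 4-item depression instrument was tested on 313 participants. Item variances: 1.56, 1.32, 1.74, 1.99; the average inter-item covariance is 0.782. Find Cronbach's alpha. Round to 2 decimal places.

Σσᵢ² = 1.56 + 1.32 + 1.74 + 1.99 = 6.61
Sum of the 6 distinct covariances = 6 × 0.782 = 4.692
total variance = Σσᵢ² + 2·Σcov = 6.61 + 2 × 4.692 = 15.994
α = (4/3)·(1 − 6.61/15.994) = 0.78

Cronbach's alpha = 0.78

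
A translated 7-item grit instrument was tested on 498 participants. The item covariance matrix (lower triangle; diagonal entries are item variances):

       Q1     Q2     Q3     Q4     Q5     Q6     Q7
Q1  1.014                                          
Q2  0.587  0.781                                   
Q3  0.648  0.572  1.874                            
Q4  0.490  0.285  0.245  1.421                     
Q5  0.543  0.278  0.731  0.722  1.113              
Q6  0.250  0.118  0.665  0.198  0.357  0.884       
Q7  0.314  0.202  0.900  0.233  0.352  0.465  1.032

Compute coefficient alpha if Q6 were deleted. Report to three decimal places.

α = 0.795

Remaining items: Q1, Q2, Q3, Q4, Q5, Q7 (k = 6).
ΣVar(i) = 1.014 + 0.781 + 1.874 + 1.421 + 1.113 + 1.032 = 7.235
Var(T) = 7.235 + 2 × 7.102 = 21.439
α (item deleted) = (6/5)·(1 − 7.235/21.439) = 0.795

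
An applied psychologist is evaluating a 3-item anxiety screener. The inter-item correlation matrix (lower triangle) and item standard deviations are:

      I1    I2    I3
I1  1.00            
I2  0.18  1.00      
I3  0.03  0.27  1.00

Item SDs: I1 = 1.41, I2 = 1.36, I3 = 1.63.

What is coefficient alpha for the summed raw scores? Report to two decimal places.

Σσ²ᵢ = 1.41² + 1.36² + 1.63² = 6.4946
Covariances σ_ij = r_ij · s_i · s_j:
  σ(I1,I2) = 0.18 × 1.41 × 1.36 = 0.3452
  σ(I1,I3) = 0.03 × 1.41 × 1.63 = 0.0689
  σ(I2,I3) = 0.27 × 1.36 × 1.63 = 0.5985
σ²_T = Σσ²ᵢ + 2·Σσ_ij = 6.4946 + 2 × 1.0126 = 8.5198
α = (3/2)·(1 − 6.4946/8.5198) = 0.36

α = 0.36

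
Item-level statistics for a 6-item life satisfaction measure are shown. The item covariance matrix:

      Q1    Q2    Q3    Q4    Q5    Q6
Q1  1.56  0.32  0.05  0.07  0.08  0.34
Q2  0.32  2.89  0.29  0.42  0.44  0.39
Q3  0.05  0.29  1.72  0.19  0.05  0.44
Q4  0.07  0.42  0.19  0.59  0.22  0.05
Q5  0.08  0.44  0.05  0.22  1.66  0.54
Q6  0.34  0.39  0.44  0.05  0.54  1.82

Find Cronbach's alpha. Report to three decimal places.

Σσ²ᵢ = 1.56 + 2.89 + 1.72 + 0.59 + 1.66 + 1.82 = 10.24
Σ_{i<j} σ_ij = 3.89
σ²_T = 10.24 + 2 × 3.89 = 18.02
α = (k/(k−1))·(1 − Σσ²ᵢ/σ²_T) = (6/5)·(1 − 10.24/18.02) = 0.518

α = 0.518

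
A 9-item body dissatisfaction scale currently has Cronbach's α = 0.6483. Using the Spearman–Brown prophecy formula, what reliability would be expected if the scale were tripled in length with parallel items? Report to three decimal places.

predicted reliability = 0.847

Length factor m = 3
α' = m·α / (1 + (m−1)·α)
   = 3 × 0.6483 / (1 + (3 − 1) × 0.6483)
   = 1.9449 / 2.2966 = 0.847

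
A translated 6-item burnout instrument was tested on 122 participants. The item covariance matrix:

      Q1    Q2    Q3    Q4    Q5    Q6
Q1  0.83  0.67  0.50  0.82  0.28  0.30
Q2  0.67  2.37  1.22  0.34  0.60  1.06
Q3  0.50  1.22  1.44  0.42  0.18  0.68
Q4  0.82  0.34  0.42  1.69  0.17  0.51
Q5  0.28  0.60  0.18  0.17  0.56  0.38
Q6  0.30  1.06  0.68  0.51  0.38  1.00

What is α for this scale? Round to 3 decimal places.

ΣVar(i) = 0.83 + 2.37 + 1.44 + 1.69 + 0.56 + 1.00 = 7.89
Σ_{i<j} σ_ij = 8.13
σ²_T = 7.89 + 2 × 8.13 = 24.15
α = (k/(k−1))·(1 − ΣVar(i)/σ²_T) = (6/5)·(1 − 7.89/24.15) = 0.808

α = 0.808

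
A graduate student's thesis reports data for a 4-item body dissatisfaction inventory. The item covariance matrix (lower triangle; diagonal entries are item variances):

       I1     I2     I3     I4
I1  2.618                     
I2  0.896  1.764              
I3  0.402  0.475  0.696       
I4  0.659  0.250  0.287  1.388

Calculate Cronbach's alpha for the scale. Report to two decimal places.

Cronbach's alpha = 0.64

ΣVar(i) = 2.618 + 1.764 + 0.696 + 1.388 = 6.466
Σ_{i<j} σ_ij = 2.969
total variance = 6.466 + 2 × 2.969 = 12.404
α = (k/(k−1))·(1 − ΣVar(i)/total variance) = (4/3)·(1 − 6.466/12.404) = 0.64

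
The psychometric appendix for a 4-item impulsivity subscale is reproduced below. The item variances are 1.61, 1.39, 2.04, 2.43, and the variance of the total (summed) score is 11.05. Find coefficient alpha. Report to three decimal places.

Σσ²ᵢ = 1.61 + 1.39 + 2.04 + 2.43 = 7.47
α = (k/(k−1))·(1 − Σσ²ᵢ/Var(T)) = (4/3)·(1 − 7.47/11.05) = 0.432

coefficient alpha = 0.432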